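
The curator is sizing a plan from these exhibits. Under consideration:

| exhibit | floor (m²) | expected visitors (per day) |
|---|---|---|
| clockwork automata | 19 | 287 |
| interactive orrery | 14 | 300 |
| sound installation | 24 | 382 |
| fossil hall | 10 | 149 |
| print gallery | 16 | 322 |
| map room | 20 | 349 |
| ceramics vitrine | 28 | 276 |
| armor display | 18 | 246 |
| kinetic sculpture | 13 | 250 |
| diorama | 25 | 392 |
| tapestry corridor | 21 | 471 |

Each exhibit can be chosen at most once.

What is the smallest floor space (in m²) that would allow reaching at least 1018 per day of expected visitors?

48

Look for the lowest-floor combination reaching 1018.
interactive orrery + kinetic sculpture + tapestry corridor: 1021 expected visitors at 48 m².
Any bundle with less than 48 m² falls short of 1018.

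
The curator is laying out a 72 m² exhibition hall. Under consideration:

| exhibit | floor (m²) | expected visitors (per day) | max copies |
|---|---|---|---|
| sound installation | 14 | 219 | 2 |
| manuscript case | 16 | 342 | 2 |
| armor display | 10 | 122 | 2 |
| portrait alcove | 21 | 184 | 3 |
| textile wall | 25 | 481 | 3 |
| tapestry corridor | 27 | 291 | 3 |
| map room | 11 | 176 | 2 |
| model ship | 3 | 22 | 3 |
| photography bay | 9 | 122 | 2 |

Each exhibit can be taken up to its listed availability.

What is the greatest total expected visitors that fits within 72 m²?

Density check — manuscript case 21.38, textile wall 19.24, map room 16.00, sound installation 15.64 are the best per m².
Greedy by ratio would take 2×manuscript case + textile wall + map room + model ship: 71 m² used, total 1363.
Dropping map room and model ship frees 14 m²; slotting in sound installation (14 m²) lifts the total to 1384 at 71 m².
That's the maximum — no swap from here does better than 1384.

1384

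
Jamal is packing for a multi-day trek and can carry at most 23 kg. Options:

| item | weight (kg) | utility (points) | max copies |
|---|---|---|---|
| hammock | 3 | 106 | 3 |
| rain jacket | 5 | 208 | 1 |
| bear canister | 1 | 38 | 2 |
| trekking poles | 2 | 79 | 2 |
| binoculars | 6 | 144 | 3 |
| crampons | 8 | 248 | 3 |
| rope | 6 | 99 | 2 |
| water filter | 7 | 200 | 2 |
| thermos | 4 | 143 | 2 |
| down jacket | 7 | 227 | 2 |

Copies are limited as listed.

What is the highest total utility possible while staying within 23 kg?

865

Filling by ratio: hammock + rain jacket + 2×bear canister + 2×trekking poles + 2×thermos for 834, with 1 kg left unused.
The 5 kg tied up in bear canister and thermos is better spent on 2×hammock — total rises to 865 (23 kg).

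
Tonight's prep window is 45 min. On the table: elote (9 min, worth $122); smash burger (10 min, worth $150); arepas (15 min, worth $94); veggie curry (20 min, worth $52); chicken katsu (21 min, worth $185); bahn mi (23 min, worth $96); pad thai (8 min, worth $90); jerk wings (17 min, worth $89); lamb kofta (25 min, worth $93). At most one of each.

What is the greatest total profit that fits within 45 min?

457

Greedy by ratio would take elote + smash burger + arepas + pad thai: 42 min used, total 456.
Replace arepas and pad thai with chicken katsu: the trade gains 1 net, giving 457 at 40 min.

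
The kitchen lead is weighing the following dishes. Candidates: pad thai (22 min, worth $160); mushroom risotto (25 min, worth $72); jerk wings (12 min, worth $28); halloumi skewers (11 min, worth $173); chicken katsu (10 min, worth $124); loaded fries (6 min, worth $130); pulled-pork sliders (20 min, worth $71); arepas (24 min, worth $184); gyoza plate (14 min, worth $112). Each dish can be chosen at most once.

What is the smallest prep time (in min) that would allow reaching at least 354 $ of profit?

Minimise min subject to total profit ≥ 354.
halloumi skewers + chicken katsu + loaded fries: 427 profit at 27 min.
Any bundle with less than 27 min falls short of 354.

27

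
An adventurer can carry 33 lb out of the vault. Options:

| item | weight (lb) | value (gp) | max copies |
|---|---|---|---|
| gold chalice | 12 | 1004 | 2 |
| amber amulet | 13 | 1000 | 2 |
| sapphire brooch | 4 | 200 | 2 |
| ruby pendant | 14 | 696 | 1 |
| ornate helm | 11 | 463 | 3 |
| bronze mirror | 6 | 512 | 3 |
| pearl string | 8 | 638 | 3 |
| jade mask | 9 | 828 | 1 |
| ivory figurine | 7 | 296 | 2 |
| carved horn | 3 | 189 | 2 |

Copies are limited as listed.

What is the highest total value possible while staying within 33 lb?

Greedy by ratio would take 3×bronze mirror + jade mask + 2×carved horn: 33 lb used, total 2742.
The 12 lb tied up in bronze mirror and 2×carved horn is better spent on gold chalice — total rises to 2856 (33 lb).
That's the maximum — no swap from here does better than 2856.

2856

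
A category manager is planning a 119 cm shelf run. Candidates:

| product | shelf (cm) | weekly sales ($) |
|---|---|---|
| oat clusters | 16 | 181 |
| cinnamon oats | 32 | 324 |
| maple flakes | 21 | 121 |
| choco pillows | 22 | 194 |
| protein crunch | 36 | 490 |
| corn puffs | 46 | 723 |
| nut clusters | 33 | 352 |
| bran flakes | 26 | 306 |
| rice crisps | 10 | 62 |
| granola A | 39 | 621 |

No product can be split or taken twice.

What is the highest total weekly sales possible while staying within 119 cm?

1696

The ratio heuristic lands on corn puffs + bran flakes + granola A (1650) but leaves 8 cm idle.
Replace bran flakes with nut clusters: the trade gains 46 net, giving 1696 at 118 cm.
Next best is cinnamon oats + corn puffs + granola A at 1668 (117 cm) — short by 28.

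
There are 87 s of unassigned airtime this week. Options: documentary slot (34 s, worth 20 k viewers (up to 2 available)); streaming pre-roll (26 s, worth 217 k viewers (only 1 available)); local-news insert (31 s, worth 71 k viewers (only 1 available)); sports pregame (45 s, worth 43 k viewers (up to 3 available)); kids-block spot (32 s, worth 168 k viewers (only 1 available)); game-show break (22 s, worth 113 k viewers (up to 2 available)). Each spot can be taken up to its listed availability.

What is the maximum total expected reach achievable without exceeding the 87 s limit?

498

Ranking by ratio (expected reach/s): streaming pre-roll 8.35, kids-block spot 5.25, game-show break 5.14, local-news insert 2.29.
Streaming pre-roll + kids-block spot + game-show break uses 80 of the 87 s and totals 498.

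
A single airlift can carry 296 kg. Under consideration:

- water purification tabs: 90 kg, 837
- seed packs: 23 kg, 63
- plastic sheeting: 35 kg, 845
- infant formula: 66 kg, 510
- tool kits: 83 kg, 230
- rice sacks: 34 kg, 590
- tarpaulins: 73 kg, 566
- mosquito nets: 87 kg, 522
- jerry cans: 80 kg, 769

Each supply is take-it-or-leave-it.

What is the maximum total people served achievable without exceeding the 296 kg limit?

Density check — plastic sheeting 24.14, rice sacks 17.35, jerry cans 9.61 are the best per kg.
Taking the top-ratio supplies first gives water purification tabs + seed packs + plastic sheeting + rice sacks + jerry cans for 3104 (262 kg).
The 113 kg tied up in water purification tabs and seed packs is better spent on infant formula + tarpaulins — total rises to 3280 (288 kg).

3280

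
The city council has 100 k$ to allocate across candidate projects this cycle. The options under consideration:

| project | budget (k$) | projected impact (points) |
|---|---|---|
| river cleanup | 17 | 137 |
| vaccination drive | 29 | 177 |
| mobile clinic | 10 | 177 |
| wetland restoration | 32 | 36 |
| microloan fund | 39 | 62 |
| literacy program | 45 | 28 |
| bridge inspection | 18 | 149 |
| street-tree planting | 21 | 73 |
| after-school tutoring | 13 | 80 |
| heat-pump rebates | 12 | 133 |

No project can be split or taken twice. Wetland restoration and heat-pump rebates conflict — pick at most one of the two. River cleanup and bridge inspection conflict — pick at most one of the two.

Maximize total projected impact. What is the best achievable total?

716

Best packing: vaccination drive + mobile clinic + bridge inspection + after-school tutoring + heat-pump rebates — 82 k$, 716 total.
Runner-up vaccination drive + mobile clinic + bridge inspection + street-tree planting + heat-pump rebates tops out at 709.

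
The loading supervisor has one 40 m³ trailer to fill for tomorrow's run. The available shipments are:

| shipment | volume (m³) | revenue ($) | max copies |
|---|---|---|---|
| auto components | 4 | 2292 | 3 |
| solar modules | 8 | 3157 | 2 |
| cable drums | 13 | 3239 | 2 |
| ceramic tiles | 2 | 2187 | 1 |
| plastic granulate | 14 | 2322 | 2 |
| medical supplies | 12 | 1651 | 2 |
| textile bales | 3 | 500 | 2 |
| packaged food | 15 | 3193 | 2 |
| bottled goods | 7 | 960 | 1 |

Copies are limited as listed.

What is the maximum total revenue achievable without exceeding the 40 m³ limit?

Ranking by ratio (revenue/m³): ceramic tiles 1093.50, auto components 573.00, solar modules 394.62, cable drums 249.15.
Taking the top-ratio shipments first gives 3×auto components + 2×solar modules + ceramic tiles + 2×textile bales for 16377 (36 m³).
The 3 m³ tied up in textile bales is better spent on bottled goods — total rises to 16837 (40 m³).

16837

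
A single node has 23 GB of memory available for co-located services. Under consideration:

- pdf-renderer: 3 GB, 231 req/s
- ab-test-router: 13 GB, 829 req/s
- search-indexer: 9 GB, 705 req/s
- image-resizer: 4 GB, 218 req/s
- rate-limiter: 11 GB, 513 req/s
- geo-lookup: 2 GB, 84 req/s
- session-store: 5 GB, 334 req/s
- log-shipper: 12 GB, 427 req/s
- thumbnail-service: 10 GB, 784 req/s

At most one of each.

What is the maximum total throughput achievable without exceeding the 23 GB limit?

Taking pdf-renderer + search-indexer + thumbnail-service: 22 GB used, 1720 in throughput.

1720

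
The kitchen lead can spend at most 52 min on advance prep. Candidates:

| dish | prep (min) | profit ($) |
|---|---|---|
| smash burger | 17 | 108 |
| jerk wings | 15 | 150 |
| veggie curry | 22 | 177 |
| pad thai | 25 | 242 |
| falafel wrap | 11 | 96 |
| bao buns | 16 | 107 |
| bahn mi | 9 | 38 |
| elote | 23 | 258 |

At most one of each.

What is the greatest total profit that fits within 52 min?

504

The ratio ordering already packs tightly: jerk wings + falafel wrap + elote, 49 min, 504.
The closest alternative, pad thai + elote, reaches only 500.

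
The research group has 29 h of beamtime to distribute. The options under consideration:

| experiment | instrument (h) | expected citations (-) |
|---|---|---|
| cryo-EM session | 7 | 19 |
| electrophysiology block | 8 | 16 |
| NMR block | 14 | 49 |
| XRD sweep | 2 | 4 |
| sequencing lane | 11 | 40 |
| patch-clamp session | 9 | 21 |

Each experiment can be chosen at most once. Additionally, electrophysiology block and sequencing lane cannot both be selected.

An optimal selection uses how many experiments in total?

3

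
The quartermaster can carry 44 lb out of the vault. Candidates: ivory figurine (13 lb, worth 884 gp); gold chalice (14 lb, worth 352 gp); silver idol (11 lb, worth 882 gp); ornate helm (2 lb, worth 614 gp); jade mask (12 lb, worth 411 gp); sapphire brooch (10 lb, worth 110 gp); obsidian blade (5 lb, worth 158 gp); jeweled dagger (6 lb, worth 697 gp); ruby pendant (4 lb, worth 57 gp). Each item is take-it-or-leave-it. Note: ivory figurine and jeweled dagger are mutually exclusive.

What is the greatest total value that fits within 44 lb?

Density check — ornate helm 307.00, jeweled dagger 116.17, silver idol 80.18 are the best per lb.
Best packing: ivory figurine + silver idol + ornate helm + jade mask + obsidian blade — 43 lb, 2949 total.
The closest alternative, ivory figurine + silver idol + ornate helm + jade mask + ruby pendant, reaches only 2848.

2949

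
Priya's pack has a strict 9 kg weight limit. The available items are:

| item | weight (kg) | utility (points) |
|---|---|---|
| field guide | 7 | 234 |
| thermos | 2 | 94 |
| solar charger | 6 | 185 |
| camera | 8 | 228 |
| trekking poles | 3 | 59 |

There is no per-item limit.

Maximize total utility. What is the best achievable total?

376

Ranking by ratio (utility/kg): thermos 47.00, field guide 33.43, solar charger 30.83, camera 28.50.
4×thermos uses 8 of the 9 kg and totals 376.
Every other selection either busts 9 kg or fails to beat 376.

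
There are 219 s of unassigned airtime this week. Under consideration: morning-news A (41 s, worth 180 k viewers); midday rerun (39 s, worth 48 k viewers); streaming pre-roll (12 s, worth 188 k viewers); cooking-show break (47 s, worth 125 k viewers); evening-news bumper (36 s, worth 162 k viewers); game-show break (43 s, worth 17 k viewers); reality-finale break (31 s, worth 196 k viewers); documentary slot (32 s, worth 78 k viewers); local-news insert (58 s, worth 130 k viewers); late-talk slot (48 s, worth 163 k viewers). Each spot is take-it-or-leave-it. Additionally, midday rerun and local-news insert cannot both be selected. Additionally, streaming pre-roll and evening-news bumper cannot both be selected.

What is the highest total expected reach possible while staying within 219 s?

930

Best packing: morning-news A + streaming pre-roll + cooking-show break + reality-finale break + documentary slot + late-talk slot — 211 s, 930 total.
Next best is morning-news A + midday rerun + streaming pre-roll + cooking-show break + reality-finale break + late-talk slot at 900 (218 s) — short by 30.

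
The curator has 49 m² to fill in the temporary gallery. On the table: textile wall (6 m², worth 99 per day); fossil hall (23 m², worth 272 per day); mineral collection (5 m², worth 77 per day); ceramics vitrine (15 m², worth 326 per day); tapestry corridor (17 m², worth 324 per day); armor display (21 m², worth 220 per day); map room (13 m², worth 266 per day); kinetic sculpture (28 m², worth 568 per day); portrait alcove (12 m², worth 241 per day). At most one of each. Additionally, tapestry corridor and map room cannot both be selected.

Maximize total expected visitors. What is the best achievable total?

By expected visitors per m²: ceramics vitrine 21.73, map room 20.46, kinetic sculpture 20.29, portrait alcove 20.08 lead.
Taking the top-ratio exhibits first gives textile wall + ceramics vitrine + map room + portrait alcove for 932 (46 m²).
Replace map room and portrait alcove with kinetic sculpture: the trade gains 61 net, giving 993 at 49 m².
Every other selection either busts 49 m² or breaks a pairing rule or fails to beat 993.

993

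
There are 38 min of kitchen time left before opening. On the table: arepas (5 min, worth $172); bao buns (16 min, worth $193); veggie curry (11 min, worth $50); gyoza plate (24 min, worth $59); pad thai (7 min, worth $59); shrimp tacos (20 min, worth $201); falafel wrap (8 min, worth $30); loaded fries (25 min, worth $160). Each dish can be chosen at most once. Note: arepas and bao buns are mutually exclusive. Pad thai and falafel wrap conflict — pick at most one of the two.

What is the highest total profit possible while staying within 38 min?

432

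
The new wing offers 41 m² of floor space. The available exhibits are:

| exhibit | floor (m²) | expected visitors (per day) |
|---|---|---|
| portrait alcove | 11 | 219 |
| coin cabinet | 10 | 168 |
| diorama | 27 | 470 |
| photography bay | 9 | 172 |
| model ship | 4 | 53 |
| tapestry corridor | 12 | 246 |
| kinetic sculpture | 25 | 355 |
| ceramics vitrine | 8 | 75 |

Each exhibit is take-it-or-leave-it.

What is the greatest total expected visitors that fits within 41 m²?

By expected visitors per m²: tapestry corridor 20.50, portrait alcove 19.91, photography bay 19.11 lead.
Taking the top-ratio exhibits first gives portrait alcove + photography bay + model ship + tapestry corridor for 690 (36 m²).
Dropping portrait alcove and photography bay and model ship frees 24 m²; slotting in diorama (27 m²) lifts the total to 716 at 39 m².
Runner-up portrait alcove + photography bay + tapestry corridor + ceramics vitrine tops out at 712.

716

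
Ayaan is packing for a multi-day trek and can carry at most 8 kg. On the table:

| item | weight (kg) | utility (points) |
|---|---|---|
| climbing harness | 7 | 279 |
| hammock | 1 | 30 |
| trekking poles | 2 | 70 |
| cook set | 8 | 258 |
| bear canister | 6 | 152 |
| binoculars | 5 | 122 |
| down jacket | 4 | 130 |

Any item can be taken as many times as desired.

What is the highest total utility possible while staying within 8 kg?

309

Ranking by ratio (utility/kg): climbing harness 39.86, trekking poles 35.00, down jacket 32.50, cook set 32.25.
Best packing: climbing harness + hammock — 8 kg, 309 total.
No other feasible combination exceeds 309.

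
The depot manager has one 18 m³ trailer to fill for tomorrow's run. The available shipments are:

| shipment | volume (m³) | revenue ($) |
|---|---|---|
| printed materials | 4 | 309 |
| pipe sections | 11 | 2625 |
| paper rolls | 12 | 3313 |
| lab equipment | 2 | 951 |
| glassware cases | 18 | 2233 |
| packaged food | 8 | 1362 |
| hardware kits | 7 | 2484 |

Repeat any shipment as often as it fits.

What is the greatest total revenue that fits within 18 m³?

The ratio ordering already packs tightly: 9×lab equipment, 18 m³, 8559.
That's the maximum — no swap from here does better than 8559.

8559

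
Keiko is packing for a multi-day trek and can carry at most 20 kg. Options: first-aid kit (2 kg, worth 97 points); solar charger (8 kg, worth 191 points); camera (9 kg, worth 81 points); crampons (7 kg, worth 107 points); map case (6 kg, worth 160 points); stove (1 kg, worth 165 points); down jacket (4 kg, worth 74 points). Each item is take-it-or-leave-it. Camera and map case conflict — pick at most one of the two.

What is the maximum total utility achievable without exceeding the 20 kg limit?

613

Ranking by ratio (utility/kg): stove 165.00, first-aid kit 48.50, map case 26.67.
First-aid kit + solar charger + map case + stove uses 17 of the 20 kg and totals 613.
Every other selection either busts 20 kg or breaks a pairing rule or fails to beat 613.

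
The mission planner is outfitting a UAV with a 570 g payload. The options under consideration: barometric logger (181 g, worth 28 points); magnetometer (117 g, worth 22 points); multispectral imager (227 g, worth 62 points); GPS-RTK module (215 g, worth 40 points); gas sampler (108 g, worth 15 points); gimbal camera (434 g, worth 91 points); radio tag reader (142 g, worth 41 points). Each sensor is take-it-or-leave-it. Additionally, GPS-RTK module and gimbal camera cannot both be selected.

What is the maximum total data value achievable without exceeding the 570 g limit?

By data value per g: radio tag reader 0.29, multispectral imager 0.27, gimbal camera 0.21, magnetometer 0.19 lead.
Greedy by ratio would take magnetometer + multispectral imager + radio tag reader: 486 g used, total 125.
Dropping magnetometer frees 117 g; slotting in barometric logger (181 g) lifts the total to 131 at 550 g.

131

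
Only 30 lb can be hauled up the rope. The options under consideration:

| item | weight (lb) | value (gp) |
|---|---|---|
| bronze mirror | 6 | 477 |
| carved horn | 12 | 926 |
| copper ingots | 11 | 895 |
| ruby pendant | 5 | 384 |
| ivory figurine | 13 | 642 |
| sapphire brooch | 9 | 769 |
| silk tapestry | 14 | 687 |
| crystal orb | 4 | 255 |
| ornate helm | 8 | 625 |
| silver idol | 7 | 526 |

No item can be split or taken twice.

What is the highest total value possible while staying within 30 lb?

2397

By value per lb: sapphire brooch 85.44, copper ingots 81.36, bronze mirror 79.50, ornate helm 78.12 lead.
A density-first pass picks bronze mirror + copper ingots + sapphire brooch + crystal orb — 2396 at 30 lb.
Replace copper ingots and crystal orb with ornate helm + silver idol: the trade gains 1 net, giving 2397 at 30 lb.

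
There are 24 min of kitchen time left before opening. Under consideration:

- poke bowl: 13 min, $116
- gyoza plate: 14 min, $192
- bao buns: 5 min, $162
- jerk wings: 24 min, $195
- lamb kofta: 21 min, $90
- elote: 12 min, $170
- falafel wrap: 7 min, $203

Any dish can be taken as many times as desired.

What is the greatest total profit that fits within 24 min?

730

Density check — bao buns 32.40, falafel wrap 29.00, elote 14.17, gyoza plate 13.71 are the best per min.
Greedy by ratio would take 4×bao buns: 20 min used, total 648.
Replace 2×bao buns with 2×falafel wrap: the trade gains 82 net, giving 730 at 24 min.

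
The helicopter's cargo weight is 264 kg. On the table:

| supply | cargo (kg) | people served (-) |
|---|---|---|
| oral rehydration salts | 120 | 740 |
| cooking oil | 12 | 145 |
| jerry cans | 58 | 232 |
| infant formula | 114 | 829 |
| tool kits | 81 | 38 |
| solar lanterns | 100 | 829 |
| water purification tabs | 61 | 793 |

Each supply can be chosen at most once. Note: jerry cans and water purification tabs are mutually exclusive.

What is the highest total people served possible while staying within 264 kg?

1805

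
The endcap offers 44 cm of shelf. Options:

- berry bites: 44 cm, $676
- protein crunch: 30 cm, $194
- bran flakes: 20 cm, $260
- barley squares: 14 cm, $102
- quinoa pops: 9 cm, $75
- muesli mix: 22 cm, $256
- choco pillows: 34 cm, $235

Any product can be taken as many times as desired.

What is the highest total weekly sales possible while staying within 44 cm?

676

The ratio ordering already packs tightly: berry bites, 44 cm, 676.
Nothing else within 44 cm beats 676.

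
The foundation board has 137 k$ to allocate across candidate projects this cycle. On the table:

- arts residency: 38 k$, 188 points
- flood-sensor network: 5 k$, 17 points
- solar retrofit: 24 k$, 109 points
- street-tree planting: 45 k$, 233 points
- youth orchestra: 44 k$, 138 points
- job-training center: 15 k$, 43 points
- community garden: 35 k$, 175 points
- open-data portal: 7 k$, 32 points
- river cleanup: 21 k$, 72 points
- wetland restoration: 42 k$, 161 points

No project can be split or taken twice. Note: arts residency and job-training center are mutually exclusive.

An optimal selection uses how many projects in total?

The maximum projected impact within 137 k$ is 645.
arts residency + flood-sensor network + street-tree planting + community garden + open-data portal hits 645 at 130 k$.
Any selection reaching 645 contains exactly 5 projects.

5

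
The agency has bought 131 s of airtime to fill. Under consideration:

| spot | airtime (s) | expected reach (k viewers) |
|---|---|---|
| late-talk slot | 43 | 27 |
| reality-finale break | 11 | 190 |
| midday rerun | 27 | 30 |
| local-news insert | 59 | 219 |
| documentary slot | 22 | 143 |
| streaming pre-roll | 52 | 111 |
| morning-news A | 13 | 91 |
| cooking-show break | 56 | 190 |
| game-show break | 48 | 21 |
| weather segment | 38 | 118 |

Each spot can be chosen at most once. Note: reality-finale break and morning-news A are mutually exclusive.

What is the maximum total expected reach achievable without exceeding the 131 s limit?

670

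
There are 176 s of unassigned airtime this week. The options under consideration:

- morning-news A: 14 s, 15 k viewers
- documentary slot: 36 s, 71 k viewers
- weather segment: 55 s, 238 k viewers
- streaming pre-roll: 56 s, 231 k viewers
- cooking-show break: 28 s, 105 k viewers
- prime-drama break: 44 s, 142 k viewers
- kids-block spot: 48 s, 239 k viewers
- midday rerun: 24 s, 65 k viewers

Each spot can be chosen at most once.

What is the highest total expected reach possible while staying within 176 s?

724

A density-first pass picks morning-news A + weather segment + streaming pre-roll + kids-block spot — 723 at 173 s.
Replace morning-news A and streaming pre-roll with cooking-show break + prime-drama break: the trade gains 1 net, giving 724 at 175 s.
The closest alternative, morning-news A + weather segment + streaming pre-roll + kids-block spot, reaches only 723.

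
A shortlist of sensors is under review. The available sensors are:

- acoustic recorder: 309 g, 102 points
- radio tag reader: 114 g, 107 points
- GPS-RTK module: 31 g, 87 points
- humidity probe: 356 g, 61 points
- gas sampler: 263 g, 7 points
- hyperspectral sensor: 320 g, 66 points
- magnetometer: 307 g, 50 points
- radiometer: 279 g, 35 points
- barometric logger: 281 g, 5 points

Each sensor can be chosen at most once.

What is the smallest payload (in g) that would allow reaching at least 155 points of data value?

145

Minimise g subject to total data value ≥ 155.
radio tag reader + GPS-RTK module: 194 data value at 145 g.
Below 145 g the best achievable stays under 155.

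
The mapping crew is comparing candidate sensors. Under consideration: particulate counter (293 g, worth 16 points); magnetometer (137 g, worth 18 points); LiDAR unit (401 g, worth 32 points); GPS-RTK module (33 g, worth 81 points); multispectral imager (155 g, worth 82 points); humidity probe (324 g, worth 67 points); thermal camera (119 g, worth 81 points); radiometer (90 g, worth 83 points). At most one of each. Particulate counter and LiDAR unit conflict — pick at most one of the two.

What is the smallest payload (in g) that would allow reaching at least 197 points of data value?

Need the lightest bundle worth ≥ 197.
GPS-RTK module + thermal camera + radiometer reaches 245 using 242 g.
Below 242 g the best achievable stays under 197.

242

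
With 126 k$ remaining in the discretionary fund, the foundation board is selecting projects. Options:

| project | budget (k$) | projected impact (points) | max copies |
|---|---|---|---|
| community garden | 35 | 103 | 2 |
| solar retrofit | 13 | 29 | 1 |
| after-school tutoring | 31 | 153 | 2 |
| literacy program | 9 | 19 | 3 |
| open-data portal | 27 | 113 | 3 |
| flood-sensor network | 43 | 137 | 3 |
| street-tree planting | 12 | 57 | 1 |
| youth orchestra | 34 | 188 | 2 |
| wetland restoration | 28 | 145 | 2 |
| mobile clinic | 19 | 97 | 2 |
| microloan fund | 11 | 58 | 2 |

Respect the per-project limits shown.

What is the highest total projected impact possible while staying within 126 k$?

676

Taking the top-ratio projects first gives 2×youth orchestra + wetland restoration + 2×microloan fund for 637 (118 k$).
Dropping microloan fund frees 11 k$; slotting in mobile clinic (19 k$) lifts the total to 676 at 126 k$.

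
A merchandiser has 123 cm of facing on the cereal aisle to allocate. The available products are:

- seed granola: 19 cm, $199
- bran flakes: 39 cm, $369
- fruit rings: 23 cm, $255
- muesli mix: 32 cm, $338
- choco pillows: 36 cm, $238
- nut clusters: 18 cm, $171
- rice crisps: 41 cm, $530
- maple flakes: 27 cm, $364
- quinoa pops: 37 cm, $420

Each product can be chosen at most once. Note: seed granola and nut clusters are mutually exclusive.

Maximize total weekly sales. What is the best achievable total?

By weekly sales per cm: maple flakes 13.48, rice crisps 12.93, quinoa pops 11.35, fruit rings 11.09 lead.
Taking the top-ratio products first gives nut clusters + rice crisps + maple flakes + quinoa pops for 1485 (123 cm).
The 55 cm tied up in nut clusters and quinoa pops is better spent on fruit rings + muesli mix — total rises to 1487 (123 cm).
That's the maximum — no feasible swap from here does better than 1487.

1487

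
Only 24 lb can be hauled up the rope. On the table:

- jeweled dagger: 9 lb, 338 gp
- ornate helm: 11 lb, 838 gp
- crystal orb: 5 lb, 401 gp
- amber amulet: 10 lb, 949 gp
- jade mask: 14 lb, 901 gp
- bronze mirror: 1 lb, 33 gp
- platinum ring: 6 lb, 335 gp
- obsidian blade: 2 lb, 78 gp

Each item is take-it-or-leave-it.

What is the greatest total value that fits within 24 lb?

Greedy by ratio would take crystal orb + amber amulet + bronze mirror + platinum ring + obsidian blade: 24 lb used, total 1796.
Replace crystal orb and platinum ring with ornate helm: the trade gains 102 net, giving 1898 at 24 lb.
Next best is ornate helm + amber amulet + obsidian blade at 1865 (23 lb) — short by 33.

1898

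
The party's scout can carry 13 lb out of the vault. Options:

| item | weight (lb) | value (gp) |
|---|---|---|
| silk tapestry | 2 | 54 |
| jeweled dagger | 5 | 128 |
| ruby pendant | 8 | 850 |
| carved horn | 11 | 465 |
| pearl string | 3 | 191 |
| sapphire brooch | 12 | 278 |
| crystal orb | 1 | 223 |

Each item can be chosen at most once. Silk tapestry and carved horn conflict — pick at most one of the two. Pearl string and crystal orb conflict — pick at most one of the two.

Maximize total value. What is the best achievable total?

1127

Density check — crystal orb 223.00, ruby pendant 106.25, pearl string 63.67 are the best per lb.
Silk tapestry + ruby pendant + crystal orb uses 11 of the 13 lb and totals 1127.
That's the maximum — no feasible swap from here does better than 1127.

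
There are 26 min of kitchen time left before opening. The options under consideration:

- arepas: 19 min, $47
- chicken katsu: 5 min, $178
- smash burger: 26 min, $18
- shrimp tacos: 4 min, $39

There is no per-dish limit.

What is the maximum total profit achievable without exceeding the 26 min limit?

Taking 5×chicken katsu: 25 min used, 890 in profit.
Nothing else within 26 min beats 890.

890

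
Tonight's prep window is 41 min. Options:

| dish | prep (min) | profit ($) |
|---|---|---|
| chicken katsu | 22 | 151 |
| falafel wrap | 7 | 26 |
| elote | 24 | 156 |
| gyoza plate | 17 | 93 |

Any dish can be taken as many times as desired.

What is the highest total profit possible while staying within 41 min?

Ranking by ratio (profit/min): chicken katsu 6.86, elote 6.50, gyoza plate 5.47, falafel wrap 3.71.
Taking the top-ratio dishes first gives chicken katsu + gyoza plate for 244 (39 min).
Replace chicken katsu with elote: the trade gains 5 net, giving 249 at 41 min.
Nothing else within 41 min beats 249.

249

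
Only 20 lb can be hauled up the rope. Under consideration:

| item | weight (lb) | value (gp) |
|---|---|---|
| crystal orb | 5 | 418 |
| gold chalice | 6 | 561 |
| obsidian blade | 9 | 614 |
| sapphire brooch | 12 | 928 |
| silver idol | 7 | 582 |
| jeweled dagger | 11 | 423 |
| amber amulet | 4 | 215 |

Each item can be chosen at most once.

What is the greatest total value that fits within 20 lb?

By value per lb: gold chalice 93.50, crystal orb 83.60, silver idol 83.14, sapphire brooch 77.33 lead.
Taking the top-ratio items first gives crystal orb + gold chalice + silver idol for 1561 (18 lb).
Dropping silver idol frees 7 lb; slotting in obsidian blade (9 lb) lifts the total to 1593 at 20 lb.
An exhaustive check of the 128 subsets confirms 1593.

1593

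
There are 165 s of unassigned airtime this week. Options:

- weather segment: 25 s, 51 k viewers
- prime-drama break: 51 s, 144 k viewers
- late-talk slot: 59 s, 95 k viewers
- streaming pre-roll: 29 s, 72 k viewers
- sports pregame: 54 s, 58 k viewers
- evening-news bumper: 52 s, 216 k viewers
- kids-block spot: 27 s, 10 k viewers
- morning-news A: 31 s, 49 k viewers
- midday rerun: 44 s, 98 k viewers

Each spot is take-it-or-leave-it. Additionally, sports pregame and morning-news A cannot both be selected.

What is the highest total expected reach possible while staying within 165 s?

Ranking by ratio (expected reach/s): evening-news bumper 4.15, prime-drama break 2.82, streaming pre-roll 2.48, midday rerun 2.23.
Best packing: weather segment + prime-drama break + streaming pre-roll + evening-news bumper — 157 s, 483 total.
Nothing else feasible within 165 s beats 483.

483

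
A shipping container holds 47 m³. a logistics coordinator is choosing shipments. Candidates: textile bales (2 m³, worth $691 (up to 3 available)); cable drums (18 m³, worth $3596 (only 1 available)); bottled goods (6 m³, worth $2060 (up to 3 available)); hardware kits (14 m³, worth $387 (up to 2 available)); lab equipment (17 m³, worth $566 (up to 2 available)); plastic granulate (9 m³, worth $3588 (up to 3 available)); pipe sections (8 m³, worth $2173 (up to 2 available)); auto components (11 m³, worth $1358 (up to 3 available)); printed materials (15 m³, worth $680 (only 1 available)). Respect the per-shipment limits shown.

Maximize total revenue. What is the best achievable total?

Ranking by ratio (revenue/m³): plastic granulate 398.67, textile bales 345.50, bottled goods 343.33.
A density-first pass picks 3×textile bales + 2×bottled goods + 3×plastic granulate — 16957 at 45 m³.
Dropping 2×textile bales frees 4 m³; slotting in bottled goods (6 m³) lifts the total to 17635 at 47 m³.

17635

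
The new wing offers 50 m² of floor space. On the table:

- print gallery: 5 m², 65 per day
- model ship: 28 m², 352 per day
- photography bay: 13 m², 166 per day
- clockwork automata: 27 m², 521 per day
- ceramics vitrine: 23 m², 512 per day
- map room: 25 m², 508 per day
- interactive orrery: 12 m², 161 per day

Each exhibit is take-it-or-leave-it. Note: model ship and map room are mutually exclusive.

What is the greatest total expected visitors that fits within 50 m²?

1033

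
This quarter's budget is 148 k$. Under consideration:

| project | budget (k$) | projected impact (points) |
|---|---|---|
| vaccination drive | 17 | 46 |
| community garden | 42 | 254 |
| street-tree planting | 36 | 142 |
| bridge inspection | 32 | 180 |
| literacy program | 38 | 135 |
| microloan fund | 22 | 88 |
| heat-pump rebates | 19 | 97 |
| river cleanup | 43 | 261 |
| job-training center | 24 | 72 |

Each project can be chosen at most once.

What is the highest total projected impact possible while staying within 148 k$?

792

Best packing: community garden + bridge inspection + heat-pump rebates + river cleanup — 136 k$, 792 total.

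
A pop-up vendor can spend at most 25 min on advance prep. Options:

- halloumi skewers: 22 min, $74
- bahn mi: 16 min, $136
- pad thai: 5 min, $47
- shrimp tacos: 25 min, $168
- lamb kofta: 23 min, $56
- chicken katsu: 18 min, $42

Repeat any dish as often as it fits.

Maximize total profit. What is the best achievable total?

Taking 5×pad thai: 25 min used, 235 in profit.
No other feasible combination exceeds 235.

235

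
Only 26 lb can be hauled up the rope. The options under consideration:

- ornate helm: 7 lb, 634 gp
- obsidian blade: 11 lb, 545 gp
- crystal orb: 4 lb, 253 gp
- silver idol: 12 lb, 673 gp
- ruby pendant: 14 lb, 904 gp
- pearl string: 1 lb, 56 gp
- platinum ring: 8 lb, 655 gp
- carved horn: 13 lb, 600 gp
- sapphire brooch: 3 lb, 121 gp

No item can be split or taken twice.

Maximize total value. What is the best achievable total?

1847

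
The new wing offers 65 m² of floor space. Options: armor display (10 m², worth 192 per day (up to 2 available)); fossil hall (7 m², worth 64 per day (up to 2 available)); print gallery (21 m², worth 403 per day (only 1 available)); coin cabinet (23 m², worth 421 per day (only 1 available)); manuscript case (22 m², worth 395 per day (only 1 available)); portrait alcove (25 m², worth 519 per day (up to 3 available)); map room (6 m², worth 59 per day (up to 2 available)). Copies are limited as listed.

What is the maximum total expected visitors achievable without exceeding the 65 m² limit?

By expected visitors per m²: portrait alcove 20.76, armor display 19.20, print gallery 19.19, coin cabinet 18.30 lead.
The ratio ordering already packs tightly: armor display + 2×portrait alcove, 60 m², 1230.

1230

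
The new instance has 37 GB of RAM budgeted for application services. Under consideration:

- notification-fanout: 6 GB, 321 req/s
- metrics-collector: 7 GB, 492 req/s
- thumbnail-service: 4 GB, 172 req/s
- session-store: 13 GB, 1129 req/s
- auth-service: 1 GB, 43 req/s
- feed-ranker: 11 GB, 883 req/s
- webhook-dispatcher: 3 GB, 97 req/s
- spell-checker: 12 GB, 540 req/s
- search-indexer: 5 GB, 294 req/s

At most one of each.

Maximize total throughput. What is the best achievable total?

Ranking by ratio (throughput/GB): session-store 86.85, feed-ranker 80.27, metrics-collector 70.29.
Metrics-collector + session-store + auth-service + feed-ranker + search-indexer uses 37 of the 37 GB and totals 2841.
Next best is notification-fanout + metrics-collector + session-store + feed-ranker at 2825 (37 GB) — short by 16.

2841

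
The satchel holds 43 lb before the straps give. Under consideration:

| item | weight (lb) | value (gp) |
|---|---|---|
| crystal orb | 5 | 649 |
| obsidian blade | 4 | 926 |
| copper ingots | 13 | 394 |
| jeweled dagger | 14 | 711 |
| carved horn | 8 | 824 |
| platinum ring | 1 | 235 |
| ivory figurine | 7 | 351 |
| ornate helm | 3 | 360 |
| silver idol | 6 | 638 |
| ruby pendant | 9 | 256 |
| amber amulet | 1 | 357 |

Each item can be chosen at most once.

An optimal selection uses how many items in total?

8

The maximum value within 43 lb is 4700.
For example crystal orb + obsidian blade + jeweled dagger + carved horn + platinum ring + ornate helm + silver idol + amber amulet achieves it, using 42 lb.
Every optimal selection uses 8 items.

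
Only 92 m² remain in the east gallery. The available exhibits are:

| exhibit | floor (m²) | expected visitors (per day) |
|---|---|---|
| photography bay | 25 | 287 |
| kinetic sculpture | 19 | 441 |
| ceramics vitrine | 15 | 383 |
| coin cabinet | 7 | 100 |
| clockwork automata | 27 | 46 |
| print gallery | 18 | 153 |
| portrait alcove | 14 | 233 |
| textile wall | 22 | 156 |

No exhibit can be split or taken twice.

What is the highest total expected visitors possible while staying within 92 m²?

Greedy by ratio would take photography bay + kinetic sculpture + ceramics vitrine + coin cabinet + portrait alcove: 80 m² used, total 1444.
Replace coin cabinet with print gallery: the trade gains 53 net, giving 1497 at 91 m².
Next best is photography bay + kinetic sculpture + ceramics vitrine + coin cabinet + portrait alcove at 1444 (80 m²) — short by 53.

1497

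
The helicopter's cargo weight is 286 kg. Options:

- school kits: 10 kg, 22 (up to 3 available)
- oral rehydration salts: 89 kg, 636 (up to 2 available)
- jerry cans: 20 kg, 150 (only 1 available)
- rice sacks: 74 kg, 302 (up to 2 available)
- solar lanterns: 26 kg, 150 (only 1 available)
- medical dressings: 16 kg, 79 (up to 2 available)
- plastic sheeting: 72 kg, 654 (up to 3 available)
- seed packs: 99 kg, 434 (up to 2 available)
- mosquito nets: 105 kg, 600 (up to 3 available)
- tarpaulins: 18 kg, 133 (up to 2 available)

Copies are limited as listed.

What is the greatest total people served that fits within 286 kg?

2403

Greedy by ratio would take school kits + jerry cans + 3×plastic sheeting + 2×tarpaulins: 282 kg used, total 2400.
Dropping school kits and tarpaulins frees 28 kg; slotting in 2×medical dressings (32 kg) lifts the total to 2403 at 286 kg.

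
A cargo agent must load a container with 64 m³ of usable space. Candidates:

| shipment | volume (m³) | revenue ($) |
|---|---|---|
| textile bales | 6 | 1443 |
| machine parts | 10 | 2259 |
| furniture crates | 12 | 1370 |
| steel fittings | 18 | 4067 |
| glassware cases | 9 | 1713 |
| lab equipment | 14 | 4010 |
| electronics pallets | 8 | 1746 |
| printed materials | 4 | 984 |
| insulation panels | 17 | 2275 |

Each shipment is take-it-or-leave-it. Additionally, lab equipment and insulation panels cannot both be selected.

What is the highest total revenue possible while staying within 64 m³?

The ratio heuristic lands on textile bales + machine parts + steel fittings + lab equipment + electronics pallets + printed materials (14509) but leaves 4 m³ idle.
Replace textile bales with glassware cases: the trade gains 270 net, giving 14779 at 63 m³.
No other feasible combination exceeds 14779.

14779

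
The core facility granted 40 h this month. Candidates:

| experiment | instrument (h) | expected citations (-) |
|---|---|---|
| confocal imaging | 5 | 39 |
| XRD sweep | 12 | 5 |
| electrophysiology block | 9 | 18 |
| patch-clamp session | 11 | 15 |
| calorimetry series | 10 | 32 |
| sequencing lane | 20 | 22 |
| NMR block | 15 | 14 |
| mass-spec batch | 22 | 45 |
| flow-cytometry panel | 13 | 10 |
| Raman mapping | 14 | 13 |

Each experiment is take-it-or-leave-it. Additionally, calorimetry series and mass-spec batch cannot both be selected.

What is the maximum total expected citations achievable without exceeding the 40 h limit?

104

Ranking by ratio (expected citations/h): confocal imaging 7.80, calorimetry series 3.20, mass-spec batch 2.05, electrophysiology block 2.00.
Best packing: confocal imaging + electrophysiology block + patch-clamp session + calorimetry series — 35 h, 104 total.
Runner-up confocal imaging + electrophysiology block + calorimetry series + NMR block tops out at 103.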